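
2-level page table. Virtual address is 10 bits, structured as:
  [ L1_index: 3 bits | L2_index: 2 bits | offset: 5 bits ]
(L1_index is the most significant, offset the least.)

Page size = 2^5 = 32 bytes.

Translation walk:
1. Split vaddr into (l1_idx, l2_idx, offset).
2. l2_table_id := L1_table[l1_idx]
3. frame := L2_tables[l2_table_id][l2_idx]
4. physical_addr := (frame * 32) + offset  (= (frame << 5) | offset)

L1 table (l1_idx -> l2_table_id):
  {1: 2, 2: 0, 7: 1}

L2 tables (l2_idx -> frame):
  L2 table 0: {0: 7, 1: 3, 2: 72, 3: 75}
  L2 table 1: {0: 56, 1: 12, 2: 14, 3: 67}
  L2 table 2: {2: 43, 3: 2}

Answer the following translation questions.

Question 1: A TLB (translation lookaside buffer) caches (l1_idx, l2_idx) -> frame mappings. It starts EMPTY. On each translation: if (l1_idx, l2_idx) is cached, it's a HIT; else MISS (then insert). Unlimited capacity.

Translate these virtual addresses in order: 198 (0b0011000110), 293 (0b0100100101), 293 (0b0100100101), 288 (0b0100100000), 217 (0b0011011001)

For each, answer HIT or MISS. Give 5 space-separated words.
vaddr=198: (1,2) not in TLB -> MISS, insert
vaddr=293: (2,1) not in TLB -> MISS, insert
vaddr=293: (2,1) in TLB -> HIT
vaddr=288: (2,1) in TLB -> HIT
vaddr=217: (1,2) in TLB -> HIT

Answer: MISS MISS HIT HIT HIT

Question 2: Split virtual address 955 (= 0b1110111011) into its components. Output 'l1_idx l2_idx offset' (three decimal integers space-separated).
Answer: 7 1 27

Derivation:
vaddr = 955 = 0b1110111011
  top 3 bits -> l1_idx = 7
  next 2 bits -> l2_idx = 1
  bottom 5 bits -> offset = 27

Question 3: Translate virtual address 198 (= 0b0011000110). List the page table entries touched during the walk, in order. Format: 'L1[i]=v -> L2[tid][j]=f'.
vaddr = 198 = 0b0011000110
Split: l1_idx=1, l2_idx=2, offset=6

Answer: L1[1]=2 -> L2[2][2]=43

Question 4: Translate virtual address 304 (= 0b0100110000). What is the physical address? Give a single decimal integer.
Answer: 112

Derivation:
vaddr = 304 = 0b0100110000
Split: l1_idx=2, l2_idx=1, offset=16
L1[2] = 0
L2[0][1] = 3
paddr = 3 * 32 + 16 = 112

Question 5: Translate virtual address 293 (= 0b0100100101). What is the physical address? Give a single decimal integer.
vaddr = 293 = 0b0100100101
Split: l1_idx=2, l2_idx=1, offset=5
L1[2] = 0
L2[0][1] = 3
paddr = 3 * 32 + 5 = 101

Answer: 101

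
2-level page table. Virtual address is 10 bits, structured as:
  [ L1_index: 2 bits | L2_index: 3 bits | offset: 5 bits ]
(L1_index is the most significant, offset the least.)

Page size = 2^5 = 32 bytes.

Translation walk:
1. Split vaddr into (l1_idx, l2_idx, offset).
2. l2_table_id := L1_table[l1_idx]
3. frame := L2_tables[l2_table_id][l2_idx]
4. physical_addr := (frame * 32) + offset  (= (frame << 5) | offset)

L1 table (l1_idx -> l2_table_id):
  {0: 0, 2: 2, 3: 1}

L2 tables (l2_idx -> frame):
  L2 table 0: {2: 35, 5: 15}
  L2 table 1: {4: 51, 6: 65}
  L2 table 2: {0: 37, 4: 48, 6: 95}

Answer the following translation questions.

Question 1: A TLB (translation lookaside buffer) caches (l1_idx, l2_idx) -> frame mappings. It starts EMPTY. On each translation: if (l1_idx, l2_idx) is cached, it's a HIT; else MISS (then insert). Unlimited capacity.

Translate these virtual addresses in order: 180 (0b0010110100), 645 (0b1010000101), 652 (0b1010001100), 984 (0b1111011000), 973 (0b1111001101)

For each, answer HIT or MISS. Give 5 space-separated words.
Answer: MISS MISS HIT MISS HIT

Derivation:
vaddr=180: (0,5) not in TLB -> MISS, insert
vaddr=645: (2,4) not in TLB -> MISS, insert
vaddr=652: (2,4) in TLB -> HIT
vaddr=984: (3,6) not in TLB -> MISS, insert
vaddr=973: (3,6) in TLB -> HIT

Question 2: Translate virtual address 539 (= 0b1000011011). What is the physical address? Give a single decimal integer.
vaddr = 539 = 0b1000011011
Split: l1_idx=2, l2_idx=0, offset=27
L1[2] = 2
L2[2][0] = 37
paddr = 37 * 32 + 27 = 1211

Answer: 1211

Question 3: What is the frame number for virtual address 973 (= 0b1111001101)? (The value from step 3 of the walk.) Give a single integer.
vaddr = 973: l1_idx=3, l2_idx=6
L1[3] = 1; L2[1][6] = 65

Answer: 65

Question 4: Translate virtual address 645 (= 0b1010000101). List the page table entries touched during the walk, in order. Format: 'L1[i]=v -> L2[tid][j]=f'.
Answer: L1[2]=2 -> L2[2][4]=48

Derivation:
vaddr = 645 = 0b1010000101
Split: l1_idx=2, l2_idx=4, offset=5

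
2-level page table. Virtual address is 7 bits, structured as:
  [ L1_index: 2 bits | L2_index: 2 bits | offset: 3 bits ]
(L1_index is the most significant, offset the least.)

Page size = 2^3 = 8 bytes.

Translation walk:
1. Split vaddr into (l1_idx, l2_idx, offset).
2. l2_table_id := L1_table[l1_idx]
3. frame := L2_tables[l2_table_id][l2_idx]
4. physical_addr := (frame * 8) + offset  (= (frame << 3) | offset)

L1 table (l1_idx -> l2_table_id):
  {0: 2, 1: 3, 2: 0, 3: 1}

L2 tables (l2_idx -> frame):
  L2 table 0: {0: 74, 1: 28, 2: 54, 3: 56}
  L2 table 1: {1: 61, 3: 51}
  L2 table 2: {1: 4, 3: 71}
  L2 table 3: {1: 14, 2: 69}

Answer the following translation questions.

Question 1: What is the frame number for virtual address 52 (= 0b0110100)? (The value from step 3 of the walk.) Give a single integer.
vaddr = 52: l1_idx=1, l2_idx=2
L1[1] = 3; L2[3][2] = 69

Answer: 69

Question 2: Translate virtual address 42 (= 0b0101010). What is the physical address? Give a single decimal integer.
Answer: 114

Derivation:
vaddr = 42 = 0b0101010
Split: l1_idx=1, l2_idx=1, offset=2
L1[1] = 3
L2[3][1] = 14
paddr = 14 * 8 + 2 = 114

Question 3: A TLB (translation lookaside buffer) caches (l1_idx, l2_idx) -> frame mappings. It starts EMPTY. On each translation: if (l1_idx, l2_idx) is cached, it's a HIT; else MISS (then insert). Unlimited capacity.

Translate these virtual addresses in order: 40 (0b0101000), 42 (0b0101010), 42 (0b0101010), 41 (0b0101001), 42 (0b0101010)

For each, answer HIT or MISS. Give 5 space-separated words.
vaddr=40: (1,1) not in TLB -> MISS, insert
vaddr=42: (1,1) in TLB -> HIT
vaddr=42: (1,1) in TLB -> HIT
vaddr=41: (1,1) in TLB -> HIT
vaddr=42: (1,1) in TLB -> HIT

Answer: MISS HIT HIT HIT HIT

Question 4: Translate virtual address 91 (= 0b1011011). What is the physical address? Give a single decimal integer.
vaddr = 91 = 0b1011011
Split: l1_idx=2, l2_idx=3, offset=3
L1[2] = 0
L2[0][3] = 56
paddr = 56 * 8 + 3 = 451

Answer: 451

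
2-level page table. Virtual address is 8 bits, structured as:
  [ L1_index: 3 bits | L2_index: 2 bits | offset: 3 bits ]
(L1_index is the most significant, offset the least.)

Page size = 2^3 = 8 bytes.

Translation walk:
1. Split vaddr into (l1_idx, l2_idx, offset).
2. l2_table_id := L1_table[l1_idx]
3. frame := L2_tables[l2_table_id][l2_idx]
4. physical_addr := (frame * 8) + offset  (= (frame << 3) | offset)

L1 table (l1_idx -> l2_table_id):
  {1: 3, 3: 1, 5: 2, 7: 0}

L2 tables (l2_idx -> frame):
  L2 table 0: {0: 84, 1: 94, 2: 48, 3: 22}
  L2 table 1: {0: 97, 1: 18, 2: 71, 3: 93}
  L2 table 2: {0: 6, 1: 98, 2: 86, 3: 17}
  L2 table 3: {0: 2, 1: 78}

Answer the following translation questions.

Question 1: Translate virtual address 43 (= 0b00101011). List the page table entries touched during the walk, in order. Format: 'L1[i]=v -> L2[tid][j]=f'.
vaddr = 43 = 0b00101011
Split: l1_idx=1, l2_idx=1, offset=3

Answer: L1[1]=3 -> L2[3][1]=78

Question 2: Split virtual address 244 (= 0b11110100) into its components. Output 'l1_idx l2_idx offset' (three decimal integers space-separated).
vaddr = 244 = 0b11110100
  top 3 bits -> l1_idx = 7
  next 2 bits -> l2_idx = 2
  bottom 3 bits -> offset = 4

Answer: 7 2 4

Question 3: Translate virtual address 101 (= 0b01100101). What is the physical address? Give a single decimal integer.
vaddr = 101 = 0b01100101
Split: l1_idx=3, l2_idx=0, offset=5
L1[3] = 1
L2[1][0] = 97
paddr = 97 * 8 + 5 = 781

Answer: 781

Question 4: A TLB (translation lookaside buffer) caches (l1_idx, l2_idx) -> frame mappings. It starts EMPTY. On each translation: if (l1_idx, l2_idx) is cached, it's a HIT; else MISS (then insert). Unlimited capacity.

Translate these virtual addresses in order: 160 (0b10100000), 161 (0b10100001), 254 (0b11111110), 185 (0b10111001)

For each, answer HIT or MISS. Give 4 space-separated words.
Answer: MISS HIT MISS MISS

Derivation:
vaddr=160: (5,0) not in TLB -> MISS, insert
vaddr=161: (5,0) in TLB -> HIT
vaddr=254: (7,3) not in TLB -> MISS, insert
vaddr=185: (5,3) not in TLB -> MISS, insert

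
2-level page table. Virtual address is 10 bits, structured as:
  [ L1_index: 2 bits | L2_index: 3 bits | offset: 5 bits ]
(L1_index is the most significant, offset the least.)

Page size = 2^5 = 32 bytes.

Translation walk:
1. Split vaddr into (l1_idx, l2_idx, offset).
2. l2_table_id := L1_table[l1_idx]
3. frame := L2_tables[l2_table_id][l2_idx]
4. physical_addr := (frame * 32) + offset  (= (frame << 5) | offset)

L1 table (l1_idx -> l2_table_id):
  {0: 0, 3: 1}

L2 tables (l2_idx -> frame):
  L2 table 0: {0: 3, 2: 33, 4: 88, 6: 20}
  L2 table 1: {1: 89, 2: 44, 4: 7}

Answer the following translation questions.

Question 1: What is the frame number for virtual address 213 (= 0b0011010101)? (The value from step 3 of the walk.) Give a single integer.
vaddr = 213: l1_idx=0, l2_idx=6
L1[0] = 0; L2[0][6] = 20

Answer: 20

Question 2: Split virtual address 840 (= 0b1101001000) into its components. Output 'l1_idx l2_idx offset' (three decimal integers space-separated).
vaddr = 840 = 0b1101001000
  top 2 bits -> l1_idx = 3
  next 3 bits -> l2_idx = 2
  bottom 5 bits -> offset = 8

Answer: 3 2 8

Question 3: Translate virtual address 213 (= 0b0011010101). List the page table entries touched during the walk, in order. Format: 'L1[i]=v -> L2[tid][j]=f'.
vaddr = 213 = 0b0011010101
Split: l1_idx=0, l2_idx=6, offset=21

Answer: L1[0]=0 -> L2[0][6]=20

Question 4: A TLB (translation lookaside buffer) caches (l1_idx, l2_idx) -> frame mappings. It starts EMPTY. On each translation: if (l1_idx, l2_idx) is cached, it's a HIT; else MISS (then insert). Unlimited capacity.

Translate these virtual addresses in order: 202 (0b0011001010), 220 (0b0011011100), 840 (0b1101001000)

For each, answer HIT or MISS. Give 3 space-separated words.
Answer: MISS HIT MISS

Derivation:
vaddr=202: (0,6) not in TLB -> MISS, insert
vaddr=220: (0,6) in TLB -> HIT
vaddr=840: (3,2) not in TLB -> MISS, insert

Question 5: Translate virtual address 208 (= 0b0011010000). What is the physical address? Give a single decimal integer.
vaddr = 208 = 0b0011010000
Split: l1_idx=0, l2_idx=6, offset=16
L1[0] = 0
L2[0][6] = 20
paddr = 20 * 32 + 16 = 656

Answer: 656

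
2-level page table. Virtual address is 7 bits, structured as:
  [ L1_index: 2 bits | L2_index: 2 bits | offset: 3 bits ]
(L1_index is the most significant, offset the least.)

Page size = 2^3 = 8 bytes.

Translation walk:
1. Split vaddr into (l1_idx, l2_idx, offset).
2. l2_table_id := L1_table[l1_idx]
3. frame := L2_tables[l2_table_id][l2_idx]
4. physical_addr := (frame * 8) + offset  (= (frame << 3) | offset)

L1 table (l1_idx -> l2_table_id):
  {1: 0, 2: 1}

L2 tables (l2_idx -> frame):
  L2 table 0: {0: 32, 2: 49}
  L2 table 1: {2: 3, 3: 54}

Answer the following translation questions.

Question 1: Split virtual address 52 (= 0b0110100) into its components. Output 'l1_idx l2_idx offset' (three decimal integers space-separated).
Answer: 1 2 4

Derivation:
vaddr = 52 = 0b0110100
  top 2 bits -> l1_idx = 1
  next 2 bits -> l2_idx = 2
  bottom 3 bits -> offset = 4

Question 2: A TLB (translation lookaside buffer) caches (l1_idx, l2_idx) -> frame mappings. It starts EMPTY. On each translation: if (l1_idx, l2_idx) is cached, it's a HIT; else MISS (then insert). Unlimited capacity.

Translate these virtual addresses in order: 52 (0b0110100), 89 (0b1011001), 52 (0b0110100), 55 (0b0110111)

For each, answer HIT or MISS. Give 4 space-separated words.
vaddr=52: (1,2) not in TLB -> MISS, insert
vaddr=89: (2,3) not in TLB -> MISS, insert
vaddr=52: (1,2) in TLB -> HIT
vaddr=55: (1,2) in TLB -> HIT

Answer: MISS MISS HIT HIT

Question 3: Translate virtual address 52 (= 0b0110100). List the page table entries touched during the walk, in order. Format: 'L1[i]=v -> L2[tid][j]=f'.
vaddr = 52 = 0b0110100
Split: l1_idx=1, l2_idx=2, offset=4

Answer: L1[1]=0 -> L2[0][2]=49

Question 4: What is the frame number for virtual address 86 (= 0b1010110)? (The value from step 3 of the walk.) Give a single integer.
vaddr = 86: l1_idx=2, l2_idx=2
L1[2] = 1; L2[1][2] = 3

Answer: 3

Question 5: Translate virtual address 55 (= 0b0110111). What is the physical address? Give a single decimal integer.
vaddr = 55 = 0b0110111
Split: l1_idx=1, l2_idx=2, offset=7
L1[1] = 0
L2[0][2] = 49
paddr = 49 * 8 + 7 = 399

Answer: 399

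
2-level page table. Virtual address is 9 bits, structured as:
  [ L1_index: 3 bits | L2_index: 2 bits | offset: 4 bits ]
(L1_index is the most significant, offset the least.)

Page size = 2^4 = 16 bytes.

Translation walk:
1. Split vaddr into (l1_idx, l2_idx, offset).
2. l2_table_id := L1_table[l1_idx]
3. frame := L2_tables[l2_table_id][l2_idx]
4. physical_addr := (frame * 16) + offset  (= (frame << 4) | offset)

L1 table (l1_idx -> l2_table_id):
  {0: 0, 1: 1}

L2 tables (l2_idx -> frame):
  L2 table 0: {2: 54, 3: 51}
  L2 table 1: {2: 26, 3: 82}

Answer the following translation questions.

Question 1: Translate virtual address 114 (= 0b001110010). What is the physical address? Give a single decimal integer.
vaddr = 114 = 0b001110010
Split: l1_idx=1, l2_idx=3, offset=2
L1[1] = 1
L2[1][3] = 82
paddr = 82 * 16 + 2 = 1314

Answer: 1314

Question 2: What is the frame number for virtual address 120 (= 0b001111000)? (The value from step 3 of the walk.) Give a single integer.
vaddr = 120: l1_idx=1, l2_idx=3
L1[1] = 1; L2[1][3] = 82

Answer: 82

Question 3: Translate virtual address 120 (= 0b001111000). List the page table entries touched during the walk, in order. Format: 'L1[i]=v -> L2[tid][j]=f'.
vaddr = 120 = 0b001111000
Split: l1_idx=1, l2_idx=3, offset=8

Answer: L1[1]=1 -> L2[1][3]=82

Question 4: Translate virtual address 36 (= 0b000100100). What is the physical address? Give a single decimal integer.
vaddr = 36 = 0b000100100
Split: l1_idx=0, l2_idx=2, offset=4
L1[0] = 0
L2[0][2] = 54
paddr = 54 * 16 + 4 = 868

Answer: 868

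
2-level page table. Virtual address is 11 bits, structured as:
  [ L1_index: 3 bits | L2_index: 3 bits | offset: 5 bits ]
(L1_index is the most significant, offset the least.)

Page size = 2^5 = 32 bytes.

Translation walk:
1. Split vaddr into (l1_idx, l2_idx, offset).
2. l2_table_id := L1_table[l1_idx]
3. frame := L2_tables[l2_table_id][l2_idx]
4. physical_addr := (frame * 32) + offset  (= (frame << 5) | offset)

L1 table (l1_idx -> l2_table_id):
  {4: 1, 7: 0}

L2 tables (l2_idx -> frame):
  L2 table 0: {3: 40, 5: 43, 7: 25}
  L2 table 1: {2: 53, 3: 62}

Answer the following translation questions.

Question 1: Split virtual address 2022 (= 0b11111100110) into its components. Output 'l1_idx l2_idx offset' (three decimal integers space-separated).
vaddr = 2022 = 0b11111100110
  top 3 bits -> l1_idx = 7
  next 3 bits -> l2_idx = 7
  bottom 5 bits -> offset = 6

Answer: 7 7 6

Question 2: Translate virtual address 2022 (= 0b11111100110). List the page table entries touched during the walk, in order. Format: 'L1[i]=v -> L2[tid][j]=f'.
Answer: L1[7]=0 -> L2[0][7]=25

Derivation:
vaddr = 2022 = 0b11111100110
Split: l1_idx=7, l2_idx=7, offset=6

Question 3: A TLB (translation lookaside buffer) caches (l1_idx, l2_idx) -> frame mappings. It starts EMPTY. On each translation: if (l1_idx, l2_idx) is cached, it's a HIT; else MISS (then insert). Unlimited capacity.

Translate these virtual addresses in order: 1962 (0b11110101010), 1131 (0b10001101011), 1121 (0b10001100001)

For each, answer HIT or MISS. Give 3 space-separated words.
Answer: MISS MISS HIT

Derivation:
vaddr=1962: (7,5) not in TLB -> MISS, insert
vaddr=1131: (4,3) not in TLB -> MISS, insert
vaddr=1121: (4,3) in TLB -> HIT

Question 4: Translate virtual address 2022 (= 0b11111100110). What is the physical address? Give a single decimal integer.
vaddr = 2022 = 0b11111100110
Split: l1_idx=7, l2_idx=7, offset=6
L1[7] = 0
L2[0][7] = 25
paddr = 25 * 32 + 6 = 806

Answer: 806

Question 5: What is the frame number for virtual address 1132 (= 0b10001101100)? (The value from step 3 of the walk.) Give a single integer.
vaddr = 1132: l1_idx=4, l2_idx=3
L1[4] = 1; L2[1][3] = 62

Answer: 62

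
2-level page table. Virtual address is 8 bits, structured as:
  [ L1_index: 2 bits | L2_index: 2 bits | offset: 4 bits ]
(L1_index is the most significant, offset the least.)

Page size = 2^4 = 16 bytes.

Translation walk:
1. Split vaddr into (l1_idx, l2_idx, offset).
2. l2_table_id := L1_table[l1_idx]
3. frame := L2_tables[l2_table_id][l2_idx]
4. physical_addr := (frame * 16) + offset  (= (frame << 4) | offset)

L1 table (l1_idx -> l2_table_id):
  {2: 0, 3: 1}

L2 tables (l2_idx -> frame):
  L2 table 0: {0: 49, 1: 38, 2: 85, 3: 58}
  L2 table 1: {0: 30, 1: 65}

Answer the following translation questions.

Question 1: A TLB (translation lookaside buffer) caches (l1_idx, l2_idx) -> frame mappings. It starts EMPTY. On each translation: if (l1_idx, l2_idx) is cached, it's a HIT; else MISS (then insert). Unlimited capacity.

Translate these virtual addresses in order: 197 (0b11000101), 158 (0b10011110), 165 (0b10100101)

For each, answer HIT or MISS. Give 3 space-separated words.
vaddr=197: (3,0) not in TLB -> MISS, insert
vaddr=158: (2,1) not in TLB -> MISS, insert
vaddr=165: (2,2) not in TLB -> MISS, insert

Answer: MISS MISS MISS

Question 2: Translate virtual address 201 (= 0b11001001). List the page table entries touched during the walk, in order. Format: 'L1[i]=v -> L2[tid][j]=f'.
Answer: L1[3]=1 -> L2[1][0]=30

Derivation:
vaddr = 201 = 0b11001001
Split: l1_idx=3, l2_idx=0, offset=9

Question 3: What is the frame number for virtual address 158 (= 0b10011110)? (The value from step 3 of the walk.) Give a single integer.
Answer: 38

Derivation:
vaddr = 158: l1_idx=2, l2_idx=1
L1[2] = 0; L2[0][1] = 38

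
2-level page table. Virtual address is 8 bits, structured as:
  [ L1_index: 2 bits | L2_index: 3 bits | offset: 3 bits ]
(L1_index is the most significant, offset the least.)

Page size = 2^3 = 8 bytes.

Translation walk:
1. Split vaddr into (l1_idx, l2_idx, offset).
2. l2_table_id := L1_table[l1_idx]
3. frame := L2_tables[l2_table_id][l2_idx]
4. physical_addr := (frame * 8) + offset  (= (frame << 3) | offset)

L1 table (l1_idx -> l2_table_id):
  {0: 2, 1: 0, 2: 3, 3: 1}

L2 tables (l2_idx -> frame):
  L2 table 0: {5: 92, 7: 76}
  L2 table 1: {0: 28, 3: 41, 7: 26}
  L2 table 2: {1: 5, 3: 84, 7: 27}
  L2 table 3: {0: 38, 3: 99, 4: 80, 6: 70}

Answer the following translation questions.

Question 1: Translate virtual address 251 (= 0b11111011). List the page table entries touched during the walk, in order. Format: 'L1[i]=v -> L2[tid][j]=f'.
Answer: L1[3]=1 -> L2[1][7]=26

Derivation:
vaddr = 251 = 0b11111011
Split: l1_idx=3, l2_idx=7, offset=3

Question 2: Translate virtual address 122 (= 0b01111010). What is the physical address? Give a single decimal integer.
vaddr = 122 = 0b01111010
Split: l1_idx=1, l2_idx=7, offset=2
L1[1] = 0
L2[0][7] = 76
paddr = 76 * 8 + 2 = 610

Answer: 610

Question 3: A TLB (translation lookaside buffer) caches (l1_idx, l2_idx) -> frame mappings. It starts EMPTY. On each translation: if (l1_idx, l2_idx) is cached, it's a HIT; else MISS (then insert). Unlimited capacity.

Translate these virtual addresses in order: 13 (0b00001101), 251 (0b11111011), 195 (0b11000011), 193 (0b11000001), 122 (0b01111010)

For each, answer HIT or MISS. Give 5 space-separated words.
vaddr=13: (0,1) not in TLB -> MISS, insert
vaddr=251: (3,7) not in TLB -> MISS, insert
vaddr=195: (3,0) not in TLB -> MISS, insert
vaddr=193: (3,0) in TLB -> HIT
vaddr=122: (1,7) not in TLB -> MISS, insert

Answer: MISS MISS MISS HIT MISS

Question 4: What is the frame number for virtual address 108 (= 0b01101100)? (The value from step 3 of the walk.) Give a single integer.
Answer: 92

Derivation:
vaddr = 108: l1_idx=1, l2_idx=5
L1[1] = 0; L2[0][5] = 92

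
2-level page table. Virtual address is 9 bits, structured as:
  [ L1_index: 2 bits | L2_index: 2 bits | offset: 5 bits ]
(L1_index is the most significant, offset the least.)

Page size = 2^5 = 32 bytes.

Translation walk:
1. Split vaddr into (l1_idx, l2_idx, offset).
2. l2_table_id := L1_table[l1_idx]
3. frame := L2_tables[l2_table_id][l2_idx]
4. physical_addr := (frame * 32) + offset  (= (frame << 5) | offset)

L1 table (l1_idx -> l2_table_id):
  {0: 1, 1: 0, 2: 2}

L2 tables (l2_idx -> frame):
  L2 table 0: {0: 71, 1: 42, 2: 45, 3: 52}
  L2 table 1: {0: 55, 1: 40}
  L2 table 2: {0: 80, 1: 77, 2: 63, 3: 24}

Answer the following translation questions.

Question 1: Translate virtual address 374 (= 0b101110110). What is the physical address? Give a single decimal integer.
Answer: 790

Derivation:
vaddr = 374 = 0b101110110
Split: l1_idx=2, l2_idx=3, offset=22
L1[2] = 2
L2[2][3] = 24
paddr = 24 * 32 + 22 = 790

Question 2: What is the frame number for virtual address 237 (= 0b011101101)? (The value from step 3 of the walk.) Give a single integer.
vaddr = 237: l1_idx=1, l2_idx=3
L1[1] = 0; L2[0][3] = 52

Answer: 52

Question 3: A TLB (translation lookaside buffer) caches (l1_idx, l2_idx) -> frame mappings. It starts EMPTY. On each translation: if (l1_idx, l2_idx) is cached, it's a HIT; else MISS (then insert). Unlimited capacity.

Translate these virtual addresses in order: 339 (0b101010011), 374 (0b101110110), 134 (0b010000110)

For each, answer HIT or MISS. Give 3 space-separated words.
vaddr=339: (2,2) not in TLB -> MISS, insert
vaddr=374: (2,3) not in TLB -> MISS, insert
vaddr=134: (1,0) not in TLB -> MISS, insert

Answer: MISS MISS MISS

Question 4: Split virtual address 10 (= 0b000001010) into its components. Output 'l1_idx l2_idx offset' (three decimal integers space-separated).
Answer: 0 0 10

Derivation:
vaddr = 10 = 0b000001010
  top 2 bits -> l1_idx = 0
  next 2 bits -> l2_idx = 0
  bottom 5 bits -> offset = 10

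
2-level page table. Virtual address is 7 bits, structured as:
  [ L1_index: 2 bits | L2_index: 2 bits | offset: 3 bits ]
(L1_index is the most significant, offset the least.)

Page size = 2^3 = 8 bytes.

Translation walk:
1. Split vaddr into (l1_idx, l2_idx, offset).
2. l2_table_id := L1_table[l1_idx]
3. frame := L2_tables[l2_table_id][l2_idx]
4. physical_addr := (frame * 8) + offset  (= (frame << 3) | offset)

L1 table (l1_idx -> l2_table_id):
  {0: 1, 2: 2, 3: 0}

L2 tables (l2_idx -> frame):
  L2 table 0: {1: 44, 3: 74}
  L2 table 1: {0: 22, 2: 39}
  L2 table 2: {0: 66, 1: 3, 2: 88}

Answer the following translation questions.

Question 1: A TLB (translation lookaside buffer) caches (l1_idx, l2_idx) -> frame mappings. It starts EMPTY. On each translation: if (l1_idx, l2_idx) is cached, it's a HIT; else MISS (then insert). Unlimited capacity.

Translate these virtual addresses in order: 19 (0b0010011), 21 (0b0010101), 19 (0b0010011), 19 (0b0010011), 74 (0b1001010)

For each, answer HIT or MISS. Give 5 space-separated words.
Answer: MISS HIT HIT HIT MISS

Derivation:
vaddr=19: (0,2) not in TLB -> MISS, insert
vaddr=21: (0,2) in TLB -> HIT
vaddr=19: (0,2) in TLB -> HIT
vaddr=19: (0,2) in TLB -> HIT
vaddr=74: (2,1) not in TLB -> MISS, insert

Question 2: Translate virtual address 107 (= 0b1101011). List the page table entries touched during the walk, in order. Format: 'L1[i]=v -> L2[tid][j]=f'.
Answer: L1[3]=0 -> L2[0][1]=44

Derivation:
vaddr = 107 = 0b1101011
Split: l1_idx=3, l2_idx=1, offset=3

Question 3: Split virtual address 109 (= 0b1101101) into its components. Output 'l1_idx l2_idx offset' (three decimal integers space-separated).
vaddr = 109 = 0b1101101
  top 2 bits -> l1_idx = 3
  next 2 bits -> l2_idx = 1
  bottom 3 bits -> offset = 5

Answer: 3 1 5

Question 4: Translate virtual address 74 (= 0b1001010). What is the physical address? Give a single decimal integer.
Answer: 26

Derivation:
vaddr = 74 = 0b1001010
Split: l1_idx=2, l2_idx=1, offset=2
L1[2] = 2
L2[2][1] = 3
paddr = 3 * 8 + 2 = 26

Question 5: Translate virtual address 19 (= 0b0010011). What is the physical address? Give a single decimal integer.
vaddr = 19 = 0b0010011
Split: l1_idx=0, l2_idx=2, offset=3
L1[0] = 1
L2[1][2] = 39
paddr = 39 * 8 + 3 = 315

Answer: 315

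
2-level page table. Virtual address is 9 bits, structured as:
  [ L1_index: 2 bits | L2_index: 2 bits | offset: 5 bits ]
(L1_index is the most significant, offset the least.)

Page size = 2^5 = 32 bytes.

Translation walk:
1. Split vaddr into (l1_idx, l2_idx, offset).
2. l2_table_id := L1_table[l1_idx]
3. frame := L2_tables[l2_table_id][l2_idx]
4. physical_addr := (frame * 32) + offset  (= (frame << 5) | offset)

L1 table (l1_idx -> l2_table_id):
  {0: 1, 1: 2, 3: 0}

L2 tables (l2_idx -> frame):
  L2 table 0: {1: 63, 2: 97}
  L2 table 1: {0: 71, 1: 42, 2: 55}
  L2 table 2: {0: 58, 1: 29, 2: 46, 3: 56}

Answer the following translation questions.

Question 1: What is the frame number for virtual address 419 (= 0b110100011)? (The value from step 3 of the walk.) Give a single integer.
vaddr = 419: l1_idx=3, l2_idx=1
L1[3] = 0; L2[0][1] = 63

Answer: 63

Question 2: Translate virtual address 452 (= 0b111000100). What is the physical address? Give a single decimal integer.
Answer: 3108

Derivation:
vaddr = 452 = 0b111000100
Split: l1_idx=3, l2_idx=2, offset=4
L1[3] = 0
L2[0][2] = 97
paddr = 97 * 32 + 4 = 3108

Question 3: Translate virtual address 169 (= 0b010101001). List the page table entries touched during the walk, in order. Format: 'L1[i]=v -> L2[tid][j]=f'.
vaddr = 169 = 0b010101001
Split: l1_idx=1, l2_idx=1, offset=9

Answer: L1[1]=2 -> L2[2][1]=29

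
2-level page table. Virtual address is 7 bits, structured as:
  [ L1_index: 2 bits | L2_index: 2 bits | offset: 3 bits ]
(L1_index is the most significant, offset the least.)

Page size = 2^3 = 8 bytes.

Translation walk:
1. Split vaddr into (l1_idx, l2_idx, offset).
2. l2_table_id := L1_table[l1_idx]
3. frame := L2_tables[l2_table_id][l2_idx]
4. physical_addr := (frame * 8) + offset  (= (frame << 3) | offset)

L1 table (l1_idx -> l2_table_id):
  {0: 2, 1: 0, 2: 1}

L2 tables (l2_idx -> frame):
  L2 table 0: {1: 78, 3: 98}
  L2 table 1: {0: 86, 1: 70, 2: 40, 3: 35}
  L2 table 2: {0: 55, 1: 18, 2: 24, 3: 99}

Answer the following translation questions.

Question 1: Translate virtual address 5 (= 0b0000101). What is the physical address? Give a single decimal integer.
vaddr = 5 = 0b0000101
Split: l1_idx=0, l2_idx=0, offset=5
L1[0] = 2
L2[2][0] = 55
paddr = 55 * 8 + 5 = 445

Answer: 445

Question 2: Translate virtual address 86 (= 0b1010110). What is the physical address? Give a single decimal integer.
Answer: 326

Derivation:
vaddr = 86 = 0b1010110
Split: l1_idx=2, l2_idx=2, offset=6
L1[2] = 1
L2[1][2] = 40
paddr = 40 * 8 + 6 = 326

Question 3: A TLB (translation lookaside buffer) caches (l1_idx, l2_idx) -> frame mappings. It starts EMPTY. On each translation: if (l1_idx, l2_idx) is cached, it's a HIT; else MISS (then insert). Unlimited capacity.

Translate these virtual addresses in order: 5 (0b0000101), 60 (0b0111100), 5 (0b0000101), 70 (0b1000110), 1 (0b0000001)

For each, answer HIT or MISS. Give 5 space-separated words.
Answer: MISS MISS HIT MISS HIT

Derivation:
vaddr=5: (0,0) not in TLB -> MISS, insert
vaddr=60: (1,3) not in TLB -> MISS, insert
vaddr=5: (0,0) in TLB -> HIT
vaddr=70: (2,0) not in TLB -> MISS, insert
vaddr=1: (0,0) in TLB -> HIT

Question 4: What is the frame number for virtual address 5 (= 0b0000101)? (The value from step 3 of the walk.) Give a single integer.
Answer: 55

Derivation:
vaddr = 5: l1_idx=0, l2_idx=0
L1[0] = 2; L2[2][0] = 55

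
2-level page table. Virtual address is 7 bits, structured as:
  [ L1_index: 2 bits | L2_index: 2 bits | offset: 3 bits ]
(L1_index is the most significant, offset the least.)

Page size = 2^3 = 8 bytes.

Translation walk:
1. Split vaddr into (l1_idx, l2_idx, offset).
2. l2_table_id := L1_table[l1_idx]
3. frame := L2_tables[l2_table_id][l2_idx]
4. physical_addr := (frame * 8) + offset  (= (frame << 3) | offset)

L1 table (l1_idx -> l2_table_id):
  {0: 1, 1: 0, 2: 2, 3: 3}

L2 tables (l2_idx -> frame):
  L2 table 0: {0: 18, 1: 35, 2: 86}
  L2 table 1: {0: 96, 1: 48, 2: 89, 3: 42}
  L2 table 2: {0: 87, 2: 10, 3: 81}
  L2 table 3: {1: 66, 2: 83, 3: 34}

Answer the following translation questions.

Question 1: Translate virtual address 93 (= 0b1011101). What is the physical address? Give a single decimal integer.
Answer: 653

Derivation:
vaddr = 93 = 0b1011101
Split: l1_idx=2, l2_idx=3, offset=5
L1[2] = 2
L2[2][3] = 81
paddr = 81 * 8 + 5 = 653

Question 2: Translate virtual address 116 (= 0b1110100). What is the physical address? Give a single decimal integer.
Answer: 668

Derivation:
vaddr = 116 = 0b1110100
Split: l1_idx=3, l2_idx=2, offset=4
L1[3] = 3
L2[3][2] = 83
paddr = 83 * 8 + 4 = 668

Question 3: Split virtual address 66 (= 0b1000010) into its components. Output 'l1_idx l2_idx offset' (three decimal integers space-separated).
vaddr = 66 = 0b1000010
  top 2 bits -> l1_idx = 2
  next 2 bits -> l2_idx = 0
  bottom 3 bits -> offset = 2

Answer: 2 0 2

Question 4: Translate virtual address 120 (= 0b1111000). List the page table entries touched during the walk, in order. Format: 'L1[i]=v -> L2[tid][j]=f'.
Answer: L1[3]=3 -> L2[3][3]=34

Derivation:
vaddr = 120 = 0b1111000
Split: l1_idx=3, l2_idx=3, offset=0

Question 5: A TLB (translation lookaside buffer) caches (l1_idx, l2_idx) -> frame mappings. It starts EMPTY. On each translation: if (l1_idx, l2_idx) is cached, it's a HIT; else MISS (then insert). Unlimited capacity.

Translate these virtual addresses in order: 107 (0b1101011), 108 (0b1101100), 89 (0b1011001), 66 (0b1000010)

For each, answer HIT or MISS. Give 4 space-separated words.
Answer: MISS HIT MISS MISS

Derivation:
vaddr=107: (3,1) not in TLB -> MISS, insert
vaddr=108: (3,1) in TLB -> HIT
vaddr=89: (2,3) not in TLB -> MISS, insert
vaddr=66: (2,0) not in TLB -> MISS, insert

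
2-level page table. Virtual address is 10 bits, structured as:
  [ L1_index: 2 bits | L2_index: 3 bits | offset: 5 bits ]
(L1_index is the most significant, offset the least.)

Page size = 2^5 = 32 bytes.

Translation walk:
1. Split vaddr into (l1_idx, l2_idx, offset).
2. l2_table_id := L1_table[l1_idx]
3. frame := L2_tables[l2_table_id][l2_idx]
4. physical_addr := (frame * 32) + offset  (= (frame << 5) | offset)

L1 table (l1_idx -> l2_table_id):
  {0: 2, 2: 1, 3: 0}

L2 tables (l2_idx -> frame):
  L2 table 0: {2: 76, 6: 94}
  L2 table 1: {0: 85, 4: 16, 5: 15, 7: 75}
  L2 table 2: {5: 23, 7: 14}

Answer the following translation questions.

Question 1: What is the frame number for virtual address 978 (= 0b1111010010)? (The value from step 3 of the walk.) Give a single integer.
Answer: 94

Derivation:
vaddr = 978: l1_idx=3, l2_idx=6
L1[3] = 0; L2[0][6] = 94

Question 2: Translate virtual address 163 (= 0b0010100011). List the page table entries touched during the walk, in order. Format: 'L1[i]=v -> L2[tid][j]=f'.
Answer: L1[0]=2 -> L2[2][5]=23

Derivation:
vaddr = 163 = 0b0010100011
Split: l1_idx=0, l2_idx=5, offset=3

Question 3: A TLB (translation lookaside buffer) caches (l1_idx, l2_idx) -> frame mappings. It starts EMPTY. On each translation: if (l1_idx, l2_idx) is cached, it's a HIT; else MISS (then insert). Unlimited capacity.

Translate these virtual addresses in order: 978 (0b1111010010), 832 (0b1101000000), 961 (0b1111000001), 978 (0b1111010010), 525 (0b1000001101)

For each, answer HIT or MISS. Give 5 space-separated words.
vaddr=978: (3,6) not in TLB -> MISS, insert
vaddr=832: (3,2) not in TLB -> MISS, insert
vaddr=961: (3,6) in TLB -> HIT
vaddr=978: (3,6) in TLB -> HIT
vaddr=525: (2,0) not in TLB -> MISS, insert

Answer: MISS MISS HIT HIT MISS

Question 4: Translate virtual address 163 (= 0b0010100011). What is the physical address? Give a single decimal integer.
Answer: 739

Derivation:
vaddr = 163 = 0b0010100011
Split: l1_idx=0, l2_idx=5, offset=3
L1[0] = 2
L2[2][5] = 23
paddr = 23 * 32 + 3 = 739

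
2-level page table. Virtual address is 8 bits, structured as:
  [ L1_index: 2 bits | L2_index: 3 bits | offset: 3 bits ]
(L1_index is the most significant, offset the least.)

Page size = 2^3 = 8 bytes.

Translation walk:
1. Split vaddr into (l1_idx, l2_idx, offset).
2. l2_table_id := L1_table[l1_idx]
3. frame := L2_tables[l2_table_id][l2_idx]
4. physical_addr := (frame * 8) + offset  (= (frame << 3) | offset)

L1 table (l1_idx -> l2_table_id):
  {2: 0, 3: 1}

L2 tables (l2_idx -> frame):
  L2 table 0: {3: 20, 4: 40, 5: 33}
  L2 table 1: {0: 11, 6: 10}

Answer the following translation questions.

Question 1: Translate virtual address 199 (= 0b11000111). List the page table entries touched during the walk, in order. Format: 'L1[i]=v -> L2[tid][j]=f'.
Answer: L1[3]=1 -> L2[1][0]=11

Derivation:
vaddr = 199 = 0b11000111
Split: l1_idx=3, l2_idx=0, offset=7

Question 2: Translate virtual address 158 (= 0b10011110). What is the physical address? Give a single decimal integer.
Answer: 166

Derivation:
vaddr = 158 = 0b10011110
Split: l1_idx=2, l2_idx=3, offset=6
L1[2] = 0
L2[0][3] = 20
paddr = 20 * 8 + 6 = 166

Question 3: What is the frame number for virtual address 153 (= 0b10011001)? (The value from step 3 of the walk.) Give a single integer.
vaddr = 153: l1_idx=2, l2_idx=3
L1[2] = 0; L2[0][3] = 20

Answer: 20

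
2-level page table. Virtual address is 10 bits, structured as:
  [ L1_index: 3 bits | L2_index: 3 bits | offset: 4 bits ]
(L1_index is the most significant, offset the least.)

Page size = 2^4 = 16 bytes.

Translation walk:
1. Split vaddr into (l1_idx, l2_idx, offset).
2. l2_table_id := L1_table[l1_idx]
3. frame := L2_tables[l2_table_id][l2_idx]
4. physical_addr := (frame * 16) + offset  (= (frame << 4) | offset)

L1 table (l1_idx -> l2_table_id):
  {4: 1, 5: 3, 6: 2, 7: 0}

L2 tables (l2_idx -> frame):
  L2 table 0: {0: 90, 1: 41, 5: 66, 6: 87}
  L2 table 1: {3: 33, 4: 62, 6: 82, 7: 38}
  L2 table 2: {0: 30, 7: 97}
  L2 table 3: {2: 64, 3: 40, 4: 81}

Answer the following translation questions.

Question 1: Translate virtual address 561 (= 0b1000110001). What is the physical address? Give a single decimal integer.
vaddr = 561 = 0b1000110001
Split: l1_idx=4, l2_idx=3, offset=1
L1[4] = 1
L2[1][3] = 33
paddr = 33 * 16 + 1 = 529

Answer: 529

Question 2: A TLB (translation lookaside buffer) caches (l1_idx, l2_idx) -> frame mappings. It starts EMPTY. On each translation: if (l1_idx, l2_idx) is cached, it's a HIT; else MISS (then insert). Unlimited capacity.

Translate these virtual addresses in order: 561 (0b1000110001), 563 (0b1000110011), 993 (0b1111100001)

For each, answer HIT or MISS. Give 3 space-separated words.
Answer: MISS HIT MISS

Derivation:
vaddr=561: (4,3) not in TLB -> MISS, insert
vaddr=563: (4,3) in TLB -> HIT
vaddr=993: (7,6) not in TLB -> MISS, insert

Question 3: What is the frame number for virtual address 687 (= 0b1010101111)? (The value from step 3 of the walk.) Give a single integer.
vaddr = 687: l1_idx=5, l2_idx=2
L1[5] = 3; L2[3][2] = 64

Answer: 64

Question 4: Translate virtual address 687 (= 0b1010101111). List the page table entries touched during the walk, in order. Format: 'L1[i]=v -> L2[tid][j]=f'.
Answer: L1[5]=3 -> L2[3][2]=64

Derivation:
vaddr = 687 = 0b1010101111
Split: l1_idx=5, l2_idx=2, offset=15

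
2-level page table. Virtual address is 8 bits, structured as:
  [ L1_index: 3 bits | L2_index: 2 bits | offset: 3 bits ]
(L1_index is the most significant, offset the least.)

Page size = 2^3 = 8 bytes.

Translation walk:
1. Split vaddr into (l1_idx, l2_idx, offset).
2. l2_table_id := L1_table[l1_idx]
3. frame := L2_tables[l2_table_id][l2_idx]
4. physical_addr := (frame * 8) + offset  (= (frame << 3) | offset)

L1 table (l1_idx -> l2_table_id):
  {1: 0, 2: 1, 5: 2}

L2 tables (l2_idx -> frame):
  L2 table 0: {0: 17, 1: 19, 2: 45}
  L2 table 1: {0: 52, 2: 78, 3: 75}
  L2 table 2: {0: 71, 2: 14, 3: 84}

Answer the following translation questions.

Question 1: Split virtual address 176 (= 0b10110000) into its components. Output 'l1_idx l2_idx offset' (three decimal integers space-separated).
vaddr = 176 = 0b10110000
  top 3 bits -> l1_idx = 5
  next 2 bits -> l2_idx = 2
  bottom 3 bits -> offset = 0

Answer: 5 2 0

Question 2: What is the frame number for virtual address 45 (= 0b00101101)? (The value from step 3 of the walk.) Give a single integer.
vaddr = 45: l1_idx=1, l2_idx=1
L1[1] = 0; L2[0][1] = 19

Answer: 19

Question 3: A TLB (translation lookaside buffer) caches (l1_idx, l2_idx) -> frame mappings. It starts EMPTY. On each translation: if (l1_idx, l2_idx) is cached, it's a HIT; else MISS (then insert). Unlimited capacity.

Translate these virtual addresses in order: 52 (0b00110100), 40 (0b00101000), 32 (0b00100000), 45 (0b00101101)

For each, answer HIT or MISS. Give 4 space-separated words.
vaddr=52: (1,2) not in TLB -> MISS, insert
vaddr=40: (1,1) not in TLB -> MISS, insert
vaddr=32: (1,0) not in TLB -> MISS, insert
vaddr=45: (1,1) in TLB -> HIT

Answer: MISS MISS MISS HIT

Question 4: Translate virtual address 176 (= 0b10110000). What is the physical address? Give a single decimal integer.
vaddr = 176 = 0b10110000
Split: l1_idx=5, l2_idx=2, offset=0
L1[5] = 2
L2[2][2] = 14
paddr = 14 * 8 + 0 = 112

Answer: 112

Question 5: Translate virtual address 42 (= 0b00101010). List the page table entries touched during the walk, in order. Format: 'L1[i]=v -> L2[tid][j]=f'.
Answer: L1[1]=0 -> L2[0][1]=19

Derivation:
vaddr = 42 = 0b00101010
Split: l1_idx=1, l2_idx=1, offset=2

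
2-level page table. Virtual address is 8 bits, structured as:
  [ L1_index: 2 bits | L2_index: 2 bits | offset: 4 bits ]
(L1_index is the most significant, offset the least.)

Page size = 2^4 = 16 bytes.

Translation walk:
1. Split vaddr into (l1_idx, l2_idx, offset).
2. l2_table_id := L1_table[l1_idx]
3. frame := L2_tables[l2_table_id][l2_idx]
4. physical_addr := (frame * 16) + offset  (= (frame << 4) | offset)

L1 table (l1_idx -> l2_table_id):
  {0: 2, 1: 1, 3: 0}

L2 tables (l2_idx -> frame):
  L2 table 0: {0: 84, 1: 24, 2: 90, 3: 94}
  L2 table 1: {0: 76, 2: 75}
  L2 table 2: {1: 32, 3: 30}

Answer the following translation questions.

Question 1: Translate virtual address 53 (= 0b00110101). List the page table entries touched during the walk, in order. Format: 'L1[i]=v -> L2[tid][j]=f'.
Answer: L1[0]=2 -> L2[2][3]=30

Derivation:
vaddr = 53 = 0b00110101
Split: l1_idx=0, l2_idx=3, offset=5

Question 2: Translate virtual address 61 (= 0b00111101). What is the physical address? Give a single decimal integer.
Answer: 493

Derivation:
vaddr = 61 = 0b00111101
Split: l1_idx=0, l2_idx=3, offset=13
L1[0] = 2
L2[2][3] = 30
paddr = 30 * 16 + 13 = 493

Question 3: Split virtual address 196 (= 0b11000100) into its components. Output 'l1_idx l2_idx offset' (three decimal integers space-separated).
vaddr = 196 = 0b11000100
  top 2 bits -> l1_idx = 3
  next 2 bits -> l2_idx = 0
  bottom 4 bits -> offset = 4

Answer: 3 0 4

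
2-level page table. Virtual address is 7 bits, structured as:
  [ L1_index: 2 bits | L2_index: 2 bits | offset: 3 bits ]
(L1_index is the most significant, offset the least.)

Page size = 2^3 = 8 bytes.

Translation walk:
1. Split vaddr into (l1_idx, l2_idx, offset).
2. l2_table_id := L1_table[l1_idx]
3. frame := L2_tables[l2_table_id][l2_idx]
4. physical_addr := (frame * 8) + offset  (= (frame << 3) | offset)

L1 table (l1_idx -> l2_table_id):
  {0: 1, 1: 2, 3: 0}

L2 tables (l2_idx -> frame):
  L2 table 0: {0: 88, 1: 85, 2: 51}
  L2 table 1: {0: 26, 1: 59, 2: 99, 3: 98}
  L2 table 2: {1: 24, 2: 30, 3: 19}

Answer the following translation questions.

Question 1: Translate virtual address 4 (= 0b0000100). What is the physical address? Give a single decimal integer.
vaddr = 4 = 0b0000100
Split: l1_idx=0, l2_idx=0, offset=4
L1[0] = 1
L2[1][0] = 26
paddr = 26 * 8 + 4 = 212

Answer: 212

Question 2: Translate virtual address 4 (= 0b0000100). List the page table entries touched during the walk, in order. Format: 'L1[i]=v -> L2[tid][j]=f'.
Answer: L1[0]=1 -> L2[1][0]=26

Derivation:
vaddr = 4 = 0b0000100
Split: l1_idx=0, l2_idx=0, offset=4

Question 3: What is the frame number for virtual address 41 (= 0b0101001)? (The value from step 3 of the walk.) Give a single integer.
vaddr = 41: l1_idx=1, l2_idx=1
L1[1] = 2; L2[2][1] = 24

Answer: 24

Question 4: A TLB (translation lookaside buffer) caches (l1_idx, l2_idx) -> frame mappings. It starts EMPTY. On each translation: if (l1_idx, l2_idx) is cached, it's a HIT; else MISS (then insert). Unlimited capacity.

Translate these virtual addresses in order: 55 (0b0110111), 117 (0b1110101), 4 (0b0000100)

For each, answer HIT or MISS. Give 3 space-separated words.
Answer: MISS MISS MISS

Derivation:
vaddr=55: (1,2) not in TLB -> MISS, insert
vaddr=117: (3,2) not in TLB -> MISS, insert
vaddr=4: (0,0) not in TLB -> MISS, insert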